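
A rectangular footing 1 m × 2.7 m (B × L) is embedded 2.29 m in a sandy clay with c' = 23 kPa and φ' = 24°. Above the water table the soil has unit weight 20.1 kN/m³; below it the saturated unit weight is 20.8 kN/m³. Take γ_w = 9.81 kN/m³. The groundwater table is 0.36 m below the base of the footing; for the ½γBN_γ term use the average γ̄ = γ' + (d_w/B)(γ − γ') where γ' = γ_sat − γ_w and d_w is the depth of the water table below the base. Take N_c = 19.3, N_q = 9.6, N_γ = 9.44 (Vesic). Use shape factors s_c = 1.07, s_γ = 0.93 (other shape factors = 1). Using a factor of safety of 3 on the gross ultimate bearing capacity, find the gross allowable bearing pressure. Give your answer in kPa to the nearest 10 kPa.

q_all ≈ 330 kPa

Effective surcharge at the founding depth q = γ·D_f = 20.1 × 2.29 = 46.029 kPa.
With d_w = 0.36 m < B, γ̄ = 10.99 + (0.36/1) × (20.1 − 10.99) = 14.27 kN/m³.
q_ult = c·N_c·s_c + q·N_q + 0.5·γ·B·N_γ·s_γ
     = 23 × 19.3 × 1.07 + 46.029 × 9.6 + 0.5 × 14.27 × 1 × 9.44 × 0.93
     = 474.97 + 441.88 + 62.638 = 979.49 kPa.
q_all = 979.49 / 3 = 326.5 kPa.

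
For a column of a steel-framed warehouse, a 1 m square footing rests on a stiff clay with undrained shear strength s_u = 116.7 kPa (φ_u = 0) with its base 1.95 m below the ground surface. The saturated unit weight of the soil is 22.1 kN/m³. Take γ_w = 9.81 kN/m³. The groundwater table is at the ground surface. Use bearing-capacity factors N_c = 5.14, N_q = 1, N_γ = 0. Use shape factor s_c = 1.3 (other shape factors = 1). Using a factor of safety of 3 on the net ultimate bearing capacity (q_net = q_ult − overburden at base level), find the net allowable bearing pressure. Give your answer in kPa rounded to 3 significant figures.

q_all(net) ≈ 260 kPa

γ' = 22.1 − 9.81 = 12.29 kN/m³ (submerged throughout). q = 12.29 × 1.95 = 23.966 kPa.
c·N_c·s_c = 116.7 × 5.14 × 1.3 = 779.79 kPa
q·N_q = 23.966 × 1 = 23.966 kPa
q_ult = 779.79 + 23.966 = 803.75 kPa.
q_net = 803.75 − 23.966 = 779.79 kPa.
q_all(net) = 779.79 / 3 = 259.93 kPa.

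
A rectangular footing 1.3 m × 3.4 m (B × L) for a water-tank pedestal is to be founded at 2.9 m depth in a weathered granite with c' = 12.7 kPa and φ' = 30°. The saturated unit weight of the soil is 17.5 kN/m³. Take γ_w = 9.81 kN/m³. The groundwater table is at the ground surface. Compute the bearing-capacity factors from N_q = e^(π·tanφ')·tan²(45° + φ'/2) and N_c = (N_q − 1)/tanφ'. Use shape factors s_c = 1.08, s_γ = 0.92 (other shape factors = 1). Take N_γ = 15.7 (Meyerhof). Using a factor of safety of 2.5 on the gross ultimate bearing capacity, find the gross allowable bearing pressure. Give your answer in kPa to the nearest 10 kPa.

q_all ≈ 360 kPa

N_q = e^(π·tan30°)·tan²(60°) = 18.4; N_c = (N_q − 1)/tanφ' = 30.14.
With the water table at the surface the whole profile is submerged: γ' = 17.5 − 9.81 = 7.69 kN/m³, so q = γ'·D_f = 22.301 kPa; the same γ' applies in the ½γBN_γ term.
q_ult = c·N_c·s_c + q·N_q + 0.5·γ·B·N_γ·s_γ
     = 12.7 × 30.14 × 1.08 + 22.301 × 18.401 + 0.5 × 7.69 × 1.3 × 15.7 × 0.92
     = 413.4 + 410.36 + 72.198 = 895.96 kPa.
q_all = 895.96 / 2.5 = 358.38 kPa.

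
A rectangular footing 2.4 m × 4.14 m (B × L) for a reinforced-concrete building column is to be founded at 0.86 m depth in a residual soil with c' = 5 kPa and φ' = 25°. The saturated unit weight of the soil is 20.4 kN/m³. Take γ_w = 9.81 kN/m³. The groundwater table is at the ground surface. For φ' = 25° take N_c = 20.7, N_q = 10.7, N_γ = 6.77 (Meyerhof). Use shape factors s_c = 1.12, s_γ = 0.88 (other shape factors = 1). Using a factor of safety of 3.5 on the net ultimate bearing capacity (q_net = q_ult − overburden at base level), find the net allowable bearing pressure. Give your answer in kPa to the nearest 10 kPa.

q_all(net) ≈ 80 kPa

Water table at ground surface, so effective unit weight γ' = 20.4 − 9.81 = 10.59 kN/m³ is used throughout; overburden q = 10.59 × 0.86 = 9.1074 kPa; the same γ' applies in the ½γBN_γ term.
Cohesion term c·N_c·s_c = 5 × 20.7 × 1.12 = 115.92 kPa; surcharge term q·N_q = 9.1074 × 10.7 = 97.449 kPa; self-weight term 0.5·γ·B·N_γ·s_γ = 0.5 × 10.59 × 2.4 × 6.77 × 0.88 = 75.709 kPa.
q_ult = 115.92 + 97.449 + 75.709 = 289.08 kPa.
q_net = 289.08 − 9.1074 = 279.97 kPa.
q_all(net) = 279.97 / 3.5 = 79.992 kPa.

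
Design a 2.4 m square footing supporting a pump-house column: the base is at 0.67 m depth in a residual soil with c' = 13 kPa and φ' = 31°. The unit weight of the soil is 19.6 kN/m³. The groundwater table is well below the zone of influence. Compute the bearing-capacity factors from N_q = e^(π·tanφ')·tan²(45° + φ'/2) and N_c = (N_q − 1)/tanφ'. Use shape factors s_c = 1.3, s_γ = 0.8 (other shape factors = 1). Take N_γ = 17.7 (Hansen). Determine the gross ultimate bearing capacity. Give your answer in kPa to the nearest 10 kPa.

q_ult ≈ 1160 kPa

tan31° = 0.6009, so N_q = e^(π×0.6009)·tan²(60.5°) = 6.604 × 3.124 = 20.63.
N_c = (20.63 − 1)/tan31° = 32.67.
q = γ·D_f = 19.6 × 0.67 = 13.132 kPa.
c·N_c·s_c = 13 × 32.671 × 1.3 = 552.14 kPa
q·N_q = 13.132 × 20.631 = 270.92 kPa
0.5·γ·B·N_γ·s_γ = 0.5 × 19.6 × 2.4 × 17.7 × 0.8 = 333.04 kPa
q_ult = 552.14 + 270.92 + 333.04 = 1156.1 kPa.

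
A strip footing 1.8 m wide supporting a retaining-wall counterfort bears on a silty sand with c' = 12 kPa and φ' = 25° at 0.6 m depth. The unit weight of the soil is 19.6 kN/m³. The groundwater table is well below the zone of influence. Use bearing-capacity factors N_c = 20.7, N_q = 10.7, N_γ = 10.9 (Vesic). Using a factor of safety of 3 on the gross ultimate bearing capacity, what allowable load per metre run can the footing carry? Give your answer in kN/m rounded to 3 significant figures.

≈ 340 kN/m

Overburden at base level: q = 19.6 × 0.6 = 11.76 kPa.
Cohesion term c·N_c = 12 × 20.7 = 248.4 kPa; surcharge term q·N_q = 11.76 × 10.7 = 125.83 kPa; self-weight term 0.5·γ·B·N_γ = 0.5 × 19.6 × 1.8 × 10.9 = 192.28 kPa.
q_ult = 248.4 + 125.83 + 192.28 = 566.51 kPa.
Gross allowable pressure q_all = 566.51 / 3 = 188.84 kPa.
Allowable wall load = q_all × B = 188.84 × 1.8 = 339.9 kN per metre run.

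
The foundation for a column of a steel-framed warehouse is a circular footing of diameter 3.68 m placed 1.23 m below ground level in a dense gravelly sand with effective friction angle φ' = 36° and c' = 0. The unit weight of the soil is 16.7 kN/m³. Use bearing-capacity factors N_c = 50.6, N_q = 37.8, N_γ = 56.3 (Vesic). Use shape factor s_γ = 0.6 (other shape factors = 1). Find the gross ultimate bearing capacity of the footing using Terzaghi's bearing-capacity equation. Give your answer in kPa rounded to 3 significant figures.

q_ult ≈ 1810 kPa

q = γ·D_f = 16.7 × 1.23 = 20.541 kPa.
q·N_q = 20.541 × 37.8 = 776.45 kPa
0.5·γ·B·N_γ·s_γ = 0.5 × 16.7 × 3.68 × 56.3 × 0.6 = 1038 kPa
q_ult = 776.45 + 1038 = 1814.4 kPa.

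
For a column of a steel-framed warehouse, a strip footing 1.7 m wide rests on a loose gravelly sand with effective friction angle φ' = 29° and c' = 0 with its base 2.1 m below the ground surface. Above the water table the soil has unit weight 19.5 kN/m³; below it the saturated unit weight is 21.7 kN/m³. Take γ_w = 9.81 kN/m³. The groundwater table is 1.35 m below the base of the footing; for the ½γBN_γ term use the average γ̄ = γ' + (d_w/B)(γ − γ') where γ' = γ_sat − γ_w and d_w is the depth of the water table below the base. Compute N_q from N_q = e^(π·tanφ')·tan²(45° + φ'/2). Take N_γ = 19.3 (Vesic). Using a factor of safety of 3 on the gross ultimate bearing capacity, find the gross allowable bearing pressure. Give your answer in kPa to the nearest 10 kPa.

q_all ≈ 320 kPa

N_q = e^(π·tan29°)·tan²(59.5°) = 16.44.
Effective surcharge at the founding depth q = γ·D_f = 19.5 × 2.1 = 40.95 kPa.
With d_w = 1.35 m < B, γ̄ = 11.89 + (1.35/1.7) × (19.5 − 11.89) = 17.933 kN/m³.
q_ult = q·N_q + 0.5·γ·B·N_γ
     = 40.95 × 16.443 + 0.5 × 17.933 × 1.7 × 19.3
     = 673.35 + 294.19 = 967.55 kPa.
q_all = 967.55 / 3 = 322.52 kPa.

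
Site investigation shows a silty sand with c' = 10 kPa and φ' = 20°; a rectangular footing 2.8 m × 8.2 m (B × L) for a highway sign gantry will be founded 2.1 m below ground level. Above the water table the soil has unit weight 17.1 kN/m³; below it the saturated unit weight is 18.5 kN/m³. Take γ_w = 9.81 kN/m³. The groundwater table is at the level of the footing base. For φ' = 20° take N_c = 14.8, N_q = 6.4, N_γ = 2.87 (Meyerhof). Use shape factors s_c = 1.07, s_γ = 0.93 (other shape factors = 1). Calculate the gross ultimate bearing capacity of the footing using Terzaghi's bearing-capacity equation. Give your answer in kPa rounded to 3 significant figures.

Effective surcharge at the founding depth q = γ·D_f = 17.1 × 2.1 = 35.91 kPa.
The water table coincides with the base, so in the self-weight term γ → γ' = 8.69 kN/m³.
q_ult = c·N_c·s_c + q·N_q + 0.5·γ·B·N_γ·s_γ
     = 10 × 14.8 × 1.07 + 35.91 × 6.4 + 0.5 × 8.69 × 2.8 × 2.87 × 0.93
     = 158.36 + 229.82 + 32.472 = 420.66 kPa.

q_ult ≈ 421 kPa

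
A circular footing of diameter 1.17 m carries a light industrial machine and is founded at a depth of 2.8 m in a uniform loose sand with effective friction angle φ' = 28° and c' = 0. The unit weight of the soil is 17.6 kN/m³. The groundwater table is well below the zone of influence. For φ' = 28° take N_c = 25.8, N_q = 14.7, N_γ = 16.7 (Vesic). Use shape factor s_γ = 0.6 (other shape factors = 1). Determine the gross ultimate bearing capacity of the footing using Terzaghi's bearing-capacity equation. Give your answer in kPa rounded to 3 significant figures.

q = γ·D_f = 17.6 × 2.8 = 49.28 kPa.
q·N_q = 49.28 × 14.7 = 724.42 kPa
0.5·γ·B·N_γ·s_γ = 0.5 × 17.6 × 1.17 × 16.7 × 0.6 = 103.17 kPa
q_ult = 724.42 + 103.17 = 827.58 kPa.

q_ult ≈ 828 kPa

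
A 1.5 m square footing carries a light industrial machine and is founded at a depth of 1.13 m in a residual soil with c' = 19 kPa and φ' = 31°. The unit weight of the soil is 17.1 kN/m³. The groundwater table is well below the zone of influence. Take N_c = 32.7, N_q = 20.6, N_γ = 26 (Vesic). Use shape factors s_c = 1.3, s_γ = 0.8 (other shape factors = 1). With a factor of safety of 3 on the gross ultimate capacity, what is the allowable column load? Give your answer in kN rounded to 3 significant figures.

Effective surcharge at the founding depth q = γ·D_f = 17.1 × 1.13 = 19.323 kPa.
q_ult = c·N_c·s_c + q·N_q + 0.5·γ·B·N_γ·s_γ
     = 19 × 32.7 × 1.3 + 19.323 × 20.6 + 0.5 × 17.1 × 1.5 × 26 × 0.8
     = 807.69 + 398.05 + 266.76 = 1472.5 kPa.
Gross allowable pressure q_all = 1472.5 / 3 = 490.83 kPa.
Footing area = 2.25 m², so allowable column load = 490.83 × 2.25 = 1104.4 kN.

P_all ≈ 1100 kN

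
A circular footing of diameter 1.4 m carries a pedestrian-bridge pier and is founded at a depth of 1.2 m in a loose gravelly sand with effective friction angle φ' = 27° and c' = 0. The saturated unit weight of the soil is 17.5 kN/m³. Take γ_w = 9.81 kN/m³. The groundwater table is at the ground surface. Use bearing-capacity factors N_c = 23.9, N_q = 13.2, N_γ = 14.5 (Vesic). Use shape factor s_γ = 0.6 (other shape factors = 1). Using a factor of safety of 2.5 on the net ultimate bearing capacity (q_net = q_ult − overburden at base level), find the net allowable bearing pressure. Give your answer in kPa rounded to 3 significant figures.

With the water table at the surface the whole profile is submerged: γ' = 17.5 − 9.81 = 7.69 kN/m³, so q = γ'·D_f = 9.228 kPa; the same γ' applies in the ½γBN_γ term.
q_ult = q·N_q + 0.5·γ·B·N_γ·s_γ
     = 9.228 × 13.2 + 0.5 × 7.69 × 1.4 × 14.5 × 0.6
     = 121.81 + 46.832 = 168.64 kPa.
q_net = 168.64 − 9.228 = 159.41 kPa.
q_all(net) = 159.41 / 2.5 = 63.765 kPa.

q_all(net) ≈ 63.8 kPa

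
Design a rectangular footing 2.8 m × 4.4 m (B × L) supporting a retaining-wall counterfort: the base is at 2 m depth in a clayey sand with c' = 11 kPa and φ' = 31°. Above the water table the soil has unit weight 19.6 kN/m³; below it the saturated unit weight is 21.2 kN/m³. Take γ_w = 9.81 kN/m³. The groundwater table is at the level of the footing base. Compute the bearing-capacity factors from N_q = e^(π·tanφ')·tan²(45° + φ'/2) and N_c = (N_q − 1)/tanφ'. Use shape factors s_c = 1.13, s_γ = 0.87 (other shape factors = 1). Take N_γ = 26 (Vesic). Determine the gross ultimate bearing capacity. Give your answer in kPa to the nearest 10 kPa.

q_ult ≈ 1580 kPa

tan31° = 0.6009, so N_q = e^(π×0.6009)·tan²(60.5°) = 6.604 × 3.124 = 20.63.
N_c = (20.63 − 1)/tan31° = 32.67.
q = γ·D_f = 19.6 × 2 = 39.2 kPa.
For the ½γBN_γ term take γ' = 21.2 − 9.81 = 11.39 kN/m³ (soil below base is submerged).
c·N_c·s_c = 11 × 32.671 × 1.13 = 406.1 kPa
q·N_q = 39.2 × 20.631 = 808.73 kPa
0.5·γ·B·N_γ·s_γ = 0.5 × 11.39 × 2.8 × 26 × 0.87 = 360.7 kPa
q_ult = 406.1 + 808.73 + 360.7 = 1575.5 kPa.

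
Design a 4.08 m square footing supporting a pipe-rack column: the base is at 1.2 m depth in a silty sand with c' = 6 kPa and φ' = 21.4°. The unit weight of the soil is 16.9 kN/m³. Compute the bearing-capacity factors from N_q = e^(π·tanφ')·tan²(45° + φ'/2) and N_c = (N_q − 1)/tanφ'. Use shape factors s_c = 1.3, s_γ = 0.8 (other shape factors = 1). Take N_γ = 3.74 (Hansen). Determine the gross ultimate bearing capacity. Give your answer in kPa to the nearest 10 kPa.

q_ult ≈ 380 kPa

tan21.4° = 0.3919, so N_q = e^(π×0.3919)·tan²(55.7°) = 3.425 × 2.149 = 7.36.
N_c = (7.36 − 1)/tan21.4° = 16.23.
Overburden at base level: q = 16.9 × 1.2 = 20.28 kPa.
Cohesion term c·N_c·s_c = 6 × 16.231 × 1.3 = 126.6 kPa; surcharge term q·N_q = 20.28 × 7.3609 = 149.28 kPa; self-weight term 0.5·γ·B·N_γ·s_γ = 0.5 × 16.9 × 4.08 × 3.74 × 0.8 = 103.15 kPa.
q_ult = 126.6 + 149.28 + 103.15 = 379.03 kPa.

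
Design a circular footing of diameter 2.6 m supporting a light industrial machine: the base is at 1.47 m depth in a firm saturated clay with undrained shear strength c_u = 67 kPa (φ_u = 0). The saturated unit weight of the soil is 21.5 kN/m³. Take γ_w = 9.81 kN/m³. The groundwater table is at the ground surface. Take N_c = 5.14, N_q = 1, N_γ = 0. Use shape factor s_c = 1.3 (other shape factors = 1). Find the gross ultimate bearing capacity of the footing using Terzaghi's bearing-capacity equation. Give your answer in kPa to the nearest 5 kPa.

q_ult ≈ 465 kPa

γ' = 21.5 − 9.81 = 11.69 kN/m³ (submerged throughout). q = 11.69 × 1.47 = 17.184 kPa.
c·N_c·s_c = 67 × 5.14 × 1.3 = 447.69 kPa
q·N_q = 17.184 × 1 = 17.184 kPa
q_ult = 447.69 + 17.184 = 464.88 kPa.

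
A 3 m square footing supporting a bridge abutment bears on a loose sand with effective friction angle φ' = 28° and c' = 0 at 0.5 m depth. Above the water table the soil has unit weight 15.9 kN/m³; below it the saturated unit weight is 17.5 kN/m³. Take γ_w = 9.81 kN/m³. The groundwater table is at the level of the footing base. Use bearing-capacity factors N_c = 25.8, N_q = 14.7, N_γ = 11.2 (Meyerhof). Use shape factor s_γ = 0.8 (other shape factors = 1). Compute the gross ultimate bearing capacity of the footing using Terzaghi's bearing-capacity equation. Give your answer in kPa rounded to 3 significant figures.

q = γ·D_f = 15.9 × 0.5 = 7.95 kPa.
For the ½γBN_γ term take γ' = 17.5 − 9.81 = 7.69 kN/m³ (soil below base is submerged).
q·N_q = 7.95 × 14.7 = 116.86 kPa
0.5·γ·B·N_γ·s_γ = 0.5 × 7.69 × 3 × 11.2 × 0.8 = 103.35 kPa
q_ult = 116.86 + 103.35 = 220.22 kPa.

q_ult ≈ 220 kPa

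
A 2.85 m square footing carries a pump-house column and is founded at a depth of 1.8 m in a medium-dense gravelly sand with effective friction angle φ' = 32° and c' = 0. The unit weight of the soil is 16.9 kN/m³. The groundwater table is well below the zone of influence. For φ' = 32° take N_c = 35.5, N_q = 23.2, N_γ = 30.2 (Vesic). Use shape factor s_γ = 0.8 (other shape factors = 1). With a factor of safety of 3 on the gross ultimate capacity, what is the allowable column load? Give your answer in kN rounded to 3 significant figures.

P_all ≈ 3490 kN

Overburden at base level: q = 16.9 × 1.8 = 30.42 kPa.
Surcharge term q·N_q = 30.42 × 23.2 = 705.74 kPa; self-weight term 0.5·γ·B·N_γ·s_γ = 0.5 × 16.9 × 2.85 × 30.2 × 0.8 = 581.83 kPa.
q_ult = 705.74 + 581.83 = 1287.6 kPa.
Gross allowable pressure q_all = 1287.6 / 3 = 429.19 kPa.
Footing area = 8.1225 m², so allowable column load = 429.19 × 8.1225 = 3486.1 kN.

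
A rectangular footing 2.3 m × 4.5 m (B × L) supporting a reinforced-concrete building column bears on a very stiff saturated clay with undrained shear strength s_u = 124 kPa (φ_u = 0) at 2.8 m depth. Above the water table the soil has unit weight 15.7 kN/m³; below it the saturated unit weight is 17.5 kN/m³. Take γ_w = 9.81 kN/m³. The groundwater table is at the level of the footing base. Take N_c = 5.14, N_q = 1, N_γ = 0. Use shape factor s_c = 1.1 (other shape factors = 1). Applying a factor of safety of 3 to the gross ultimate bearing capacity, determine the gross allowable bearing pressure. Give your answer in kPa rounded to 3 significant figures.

q_all ≈ 248 kPa

Overburden at base level: q = 15.7 × 2.8 = 43.96 kPa.
Cohesion term c·N_c·s_c = 124 × 5.14 × 1.1 = 701.1 kPa; surcharge term q·N_q = 43.96 × 1 = 43.96 kPa.
q_ult = 701.1 + 43.96 = 745.06 kPa.
q_all = q_ult / FS = 745.06 / 3 = 248.35 kPa.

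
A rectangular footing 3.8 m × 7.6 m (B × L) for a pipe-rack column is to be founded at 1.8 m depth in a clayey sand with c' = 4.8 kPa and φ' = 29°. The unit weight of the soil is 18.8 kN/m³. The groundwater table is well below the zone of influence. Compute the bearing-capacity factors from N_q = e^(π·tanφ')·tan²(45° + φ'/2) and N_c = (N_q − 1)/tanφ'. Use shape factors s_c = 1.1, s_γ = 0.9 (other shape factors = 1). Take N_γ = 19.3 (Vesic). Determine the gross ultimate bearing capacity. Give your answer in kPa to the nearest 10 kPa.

tan29° = 0.5543, so N_q = e^(π×0.5543)·tan²(59.5°) = 5.705 × 2.882 = 16.44.
N_c = (16.44 − 1)/tan29° = 27.86.
Overburden at base level: q = 18.8 × 1.8 = 33.84 kPa.
Cohesion term c·N_c·s_c = 4.8 × 27.86 × 1.1 = 147.1 kPa; surcharge term q·N_q = 33.84 × 16.443 = 556.44 kPa; self-weight term 0.5·γ·B·N_γ·s_γ = 0.5 × 18.8 × 3.8 × 19.3 × 0.9 = 620.46 kPa.
q_ult = 147.1 + 556.44 + 620.46 = 1324 kPa.

q_ult ≈ 1320 kPa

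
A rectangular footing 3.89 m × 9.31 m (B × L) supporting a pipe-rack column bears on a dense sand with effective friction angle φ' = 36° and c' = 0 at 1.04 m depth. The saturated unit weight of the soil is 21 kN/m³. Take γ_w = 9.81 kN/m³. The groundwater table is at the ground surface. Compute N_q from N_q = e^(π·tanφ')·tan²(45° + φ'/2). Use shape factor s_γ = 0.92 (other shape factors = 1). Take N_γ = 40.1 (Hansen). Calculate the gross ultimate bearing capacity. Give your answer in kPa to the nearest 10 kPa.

tan36° = 0.7265, so N_q = e^(π×0.7265)·tan²(63°) = 9.801 × 3.852 = 37.75.
Water table at ground surface, so effective unit weight γ' = 21 − 9.81 = 11.19 kN/m³ is used throughout; overburden q = 11.19 × 1.04 = 11.638 kPa; the same γ' applies in the ½γBN_γ term.
Surcharge term q·N_q = 11.638 × 37.752 = 439.35 kPa; self-weight term 0.5·γ·B·N_γ·s_γ = 0.5 × 11.19 × 3.89 × 40.1 × 0.92 = 802.94 kPa.
q_ult = 439.35 + 802.94 = 1242.3 kPa.

q_ult ≈ 1240 kPa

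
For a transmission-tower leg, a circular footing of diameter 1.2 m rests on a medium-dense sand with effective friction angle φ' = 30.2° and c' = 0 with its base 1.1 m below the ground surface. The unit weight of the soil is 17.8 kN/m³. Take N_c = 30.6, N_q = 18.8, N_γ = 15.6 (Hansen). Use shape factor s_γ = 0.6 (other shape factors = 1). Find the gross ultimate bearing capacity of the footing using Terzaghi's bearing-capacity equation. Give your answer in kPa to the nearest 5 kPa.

Overburden at base level: q = 17.8 × 1.1 = 19.58 kPa.
Surcharge term q·N_q = 19.58 × 18.8 = 368.1 kPa; self-weight term 0.5·γ·B·N_γ·s_γ = 0.5 × 17.8 × 1.2 × 15.6 × 0.6 = 99.965 kPa.
q_ult = 368.1 + 99.965 = 468.07 kPa.

q_ult ≈ 470 kPa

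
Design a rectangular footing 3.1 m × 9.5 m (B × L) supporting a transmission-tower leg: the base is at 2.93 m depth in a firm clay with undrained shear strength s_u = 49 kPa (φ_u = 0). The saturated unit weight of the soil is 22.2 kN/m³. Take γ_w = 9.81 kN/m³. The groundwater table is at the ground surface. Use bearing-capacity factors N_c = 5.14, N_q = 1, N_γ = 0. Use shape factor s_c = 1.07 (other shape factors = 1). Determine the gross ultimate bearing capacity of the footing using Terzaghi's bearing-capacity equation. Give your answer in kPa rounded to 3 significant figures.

q_ult ≈ 306 kPa

With the water table at the surface the whole profile is submerged: γ' = 22.2 − 9.81 = 12.39 kN/m³, so q = γ'·D_f = 36.303 kPa.
q_ult = c·N_c·s_c + q·N_q
     = 49 × 5.14 × 1.07 + 36.303 × 1
     = 269.49 + 36.303 = 305.79 kPa.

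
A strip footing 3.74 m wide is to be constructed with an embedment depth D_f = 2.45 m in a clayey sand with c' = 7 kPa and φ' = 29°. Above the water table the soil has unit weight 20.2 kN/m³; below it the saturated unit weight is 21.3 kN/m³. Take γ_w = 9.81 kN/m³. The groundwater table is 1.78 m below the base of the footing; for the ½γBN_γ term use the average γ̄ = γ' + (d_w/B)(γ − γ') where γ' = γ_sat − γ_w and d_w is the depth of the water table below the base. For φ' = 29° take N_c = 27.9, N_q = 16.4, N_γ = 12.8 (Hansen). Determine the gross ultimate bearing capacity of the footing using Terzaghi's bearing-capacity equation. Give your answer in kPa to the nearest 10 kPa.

Overburden at base level: q = 20.2 × 2.45 = 49.49 kPa.
The water table is 1.78 m below the base (< B = 3.74 m), so the ½γBN_γ term uses γ̄ = γ' + (d_w/B)(γ − γ') = 11.49 + (1.78/3.74)(20.2 − 11.49) = 15.635 kN/m³.
Cohesion term c·N_c = 7 × 27.9 = 195.3 kPa; surcharge term q·N_q = 49.49 × 16.4 = 811.64 kPa; self-weight term 0.5·γ·B·N_γ = 0.5 × 15.635 × 3.74 × 12.8 = 374.25 kPa.
q_ult = 195.3 + 811.64 + 374.25 = 1381.2 kPa.

q_ult ≈ 1380 kPa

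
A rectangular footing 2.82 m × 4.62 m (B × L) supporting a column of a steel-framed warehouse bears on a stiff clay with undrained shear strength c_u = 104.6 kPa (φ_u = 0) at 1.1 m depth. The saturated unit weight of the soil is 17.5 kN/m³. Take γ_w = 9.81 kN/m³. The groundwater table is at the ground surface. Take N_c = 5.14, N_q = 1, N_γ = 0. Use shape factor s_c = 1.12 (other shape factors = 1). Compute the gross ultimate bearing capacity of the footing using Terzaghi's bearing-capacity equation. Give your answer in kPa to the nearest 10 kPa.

q_ult ≈ 610 kPa

γ' = 17.5 − 9.81 = 7.69 kN/m³ (submerged throughout). q = 7.69 × 1.1 = 8.459 kPa.
c·N_c·s_c = 104.6 × 5.14 × 1.12 = 602.16 kPa
q·N_q = 8.459 × 1 = 8.459 kPa
q_ult = 602.16 + 8.459 = 610.62 kPa.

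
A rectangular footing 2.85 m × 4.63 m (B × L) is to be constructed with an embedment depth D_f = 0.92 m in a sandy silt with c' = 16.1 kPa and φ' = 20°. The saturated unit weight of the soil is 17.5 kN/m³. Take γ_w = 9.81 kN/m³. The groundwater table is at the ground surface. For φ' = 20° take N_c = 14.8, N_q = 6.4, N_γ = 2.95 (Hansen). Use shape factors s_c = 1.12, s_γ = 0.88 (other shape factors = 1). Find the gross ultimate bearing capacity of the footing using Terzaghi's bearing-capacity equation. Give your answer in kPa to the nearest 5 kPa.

Water table at ground surface, so effective unit weight γ' = 17.5 − 9.81 = 7.69 kN/m³ is used throughout; overburden q = 7.69 × 0.92 = 7.0748 kPa; the same γ' applies in the ½γBN_γ term.
Cohesion term c·N_c·s_c = 16.1 × 14.8 × 1.12 = 266.87 kPa; surcharge term q·N_q = 7.0748 × 6.4 = 45.279 kPa; self-weight term 0.5·γ·B·N_γ·s_γ = 0.5 × 7.69 × 2.85 × 2.95 × 0.88 = 28.448 kPa.
q_ult = 266.87 + 45.279 + 28.448 = 340.6 kPa.

q_ult ≈ 340 kPa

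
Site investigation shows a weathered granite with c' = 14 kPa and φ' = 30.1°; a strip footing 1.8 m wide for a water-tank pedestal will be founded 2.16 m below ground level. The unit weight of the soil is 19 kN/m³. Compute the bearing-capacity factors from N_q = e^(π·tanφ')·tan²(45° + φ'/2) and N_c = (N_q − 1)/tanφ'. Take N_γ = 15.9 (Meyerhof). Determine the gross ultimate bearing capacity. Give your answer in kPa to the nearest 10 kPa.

q_ult ≈ 1460 kPa

tan30.1° = 0.5797, so N_q = e^(π×0.5797)·tan²(60.05°) = 6.179 × 3.012 = 18.61.
N_c = (18.61 − 1)/tan30.1° = 30.38.
q = γ·D_f = 19 × 2.16 = 41.04 kPa.
c·N_c = 14 × 30.381 = 425.33 kPa
q·N_q = 41.04 × 18.611 = 763.8 kPa
0.5·γ·B·N_γ = 0.5 × 19 × 1.8 × 15.9 = 271.89 kPa
q_ult = 425.33 + 763.8 + 271.89 = 1461 kPa.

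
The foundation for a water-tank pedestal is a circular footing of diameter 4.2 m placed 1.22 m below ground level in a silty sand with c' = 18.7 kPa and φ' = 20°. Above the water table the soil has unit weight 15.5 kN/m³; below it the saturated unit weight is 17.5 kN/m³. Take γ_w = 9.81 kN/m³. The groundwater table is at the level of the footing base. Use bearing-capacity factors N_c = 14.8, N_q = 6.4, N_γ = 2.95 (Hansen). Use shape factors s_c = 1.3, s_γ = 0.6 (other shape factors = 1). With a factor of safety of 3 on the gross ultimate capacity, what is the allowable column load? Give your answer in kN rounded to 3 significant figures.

P_all ≈ 2350 kN

Effective surcharge at the founding depth q = γ·D_f = 15.5 × 1.22 = 18.91 kPa.
The water table coincides with the base, so in the self-weight term γ → γ' = 7.69 kN/m³.
q_ult = c·N_c·s_c + q·N_q + 0.5·γ·B·N_γ·s_γ
     = 18.7 × 14.8 × 1.3 + 18.91 × 6.4 + 0.5 × 7.69 × 4.2 × 2.95 × 0.6
     = 359.79 + 121.02 + 28.584 = 509.4 kPa.
Gross allowable pressure q_all = 509.4 / 3 = 169.8 kPa.
Footing area = 13.8544 m², so allowable column load = 169.8 × 13.8544 = 2352.5 kN.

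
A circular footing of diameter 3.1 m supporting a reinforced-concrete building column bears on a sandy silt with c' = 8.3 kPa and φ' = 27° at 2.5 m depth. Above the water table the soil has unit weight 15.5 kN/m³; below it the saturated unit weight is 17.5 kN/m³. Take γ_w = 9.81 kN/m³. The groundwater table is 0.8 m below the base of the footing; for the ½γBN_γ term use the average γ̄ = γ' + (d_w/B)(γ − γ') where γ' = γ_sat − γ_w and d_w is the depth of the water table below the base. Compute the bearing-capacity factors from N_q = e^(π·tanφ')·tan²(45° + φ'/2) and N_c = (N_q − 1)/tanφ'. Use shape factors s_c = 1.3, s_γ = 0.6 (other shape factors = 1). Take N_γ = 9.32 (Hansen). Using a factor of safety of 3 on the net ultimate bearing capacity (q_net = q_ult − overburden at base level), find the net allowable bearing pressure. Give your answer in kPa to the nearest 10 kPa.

N_q = e^(π·tan27°)·tan²(58.5°) = 13.2; N_c = (N_q − 1)/tanφ' = 23.94.
q = γ·D_f = 15.5 × 2.5 = 38.75 kPa.
γ' = 7.69 kN/m³; averaging over the depth B below the base, γ̄ = γ' + (d_w/B)(γ − γ') = 9.7055 kN/m³.
c·N_c·s_c = 8.3 × 23.942 × 1.3 = 258.34 kPa
q·N_q = 38.75 × 13.199 = 511.47 kPa
0.5·γ·B·N_γ·s_γ = 0.5 × 9.7055 × 3.1 × 9.32 × 0.6 = 84.123 kPa
q_ult = 258.34 + 511.47 + 84.123 = 853.93 kPa.
q_net = 853.93 − 38.75 = 815.18 kPa.
q_all(net) = 815.18 / 3 = 271.73 kPa.

q_all(net) ≈ 270 kPa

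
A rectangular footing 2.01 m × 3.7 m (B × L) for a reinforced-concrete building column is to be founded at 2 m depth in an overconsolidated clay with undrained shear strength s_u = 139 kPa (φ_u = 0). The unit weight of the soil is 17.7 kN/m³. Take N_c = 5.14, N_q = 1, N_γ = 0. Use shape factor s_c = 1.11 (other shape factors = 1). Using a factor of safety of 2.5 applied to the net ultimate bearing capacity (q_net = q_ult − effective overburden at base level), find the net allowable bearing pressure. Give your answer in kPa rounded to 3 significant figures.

q_all(net) ≈ 317 kPa

Effective surcharge at the founding depth q = γ·D_f = 17.7 × 2 = 35.4 kPa.
q_ult = c·N_c·s_c + q·N_q
     = 139 × 5.14 × 1.11 + 35.4 × 1
     = 793.05 + 35.4 = 828.45 kPa.
Net ultimate: q_net = 828.45 − 35.4 = 793.05 kPa.
q_all(net) = 793.05 / 2.5 = 317.22 kPa.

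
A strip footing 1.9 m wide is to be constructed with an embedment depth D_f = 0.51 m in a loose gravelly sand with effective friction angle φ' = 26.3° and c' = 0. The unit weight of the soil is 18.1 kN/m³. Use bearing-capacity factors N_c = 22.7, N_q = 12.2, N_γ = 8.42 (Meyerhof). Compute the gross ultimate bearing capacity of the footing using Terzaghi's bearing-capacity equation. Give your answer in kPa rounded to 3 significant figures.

q_ult ≈ 257 kPa

Overburden at base level: q = 18.1 × 0.51 = 9.231 kPa.
Surcharge term q·N_q = 9.231 × 12.2 = 112.62 kPa; self-weight term 0.5·γ·B·N_γ = 0.5 × 18.1 × 1.9 × 8.42 = 144.78 kPa.
q_ult = 112.62 + 144.78 = 257.4 kPa.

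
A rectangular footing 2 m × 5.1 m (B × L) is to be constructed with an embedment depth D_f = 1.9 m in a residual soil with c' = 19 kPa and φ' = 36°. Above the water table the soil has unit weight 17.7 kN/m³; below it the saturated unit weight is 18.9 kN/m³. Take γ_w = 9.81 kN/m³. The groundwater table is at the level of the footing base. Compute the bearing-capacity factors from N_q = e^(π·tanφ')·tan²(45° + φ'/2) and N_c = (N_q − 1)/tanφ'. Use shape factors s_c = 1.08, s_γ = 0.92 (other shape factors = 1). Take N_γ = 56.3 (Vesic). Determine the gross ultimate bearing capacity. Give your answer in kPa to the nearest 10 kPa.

q_ult ≈ 2780 kPa

tan36° = 0.7265, so N_q = e^(π×0.7265)·tan²(63°) = 9.801 × 3.852 = 37.75.
N_c = (37.75 − 1)/tan36° = 50.59.
q = γ·D_f = 17.7 × 1.9 = 33.63 kPa.
For the ½γBN_γ term take γ' = 18.9 − 9.81 = 9.09 kN/m³ (soil below base is submerged).
c·N_c·s_c = 19 × 50.585 × 1.08 = 1038 kPa
q·N_q = 33.63 × 37.752 = 1269.6 kPa
0.5·γ·B·N_γ·s_γ = 0.5 × 9.09 × 2 × 56.3 × 0.92 = 470.83 kPa
q_ult = 1038 + 1269.6 + 470.83 = 2778.5 kPa.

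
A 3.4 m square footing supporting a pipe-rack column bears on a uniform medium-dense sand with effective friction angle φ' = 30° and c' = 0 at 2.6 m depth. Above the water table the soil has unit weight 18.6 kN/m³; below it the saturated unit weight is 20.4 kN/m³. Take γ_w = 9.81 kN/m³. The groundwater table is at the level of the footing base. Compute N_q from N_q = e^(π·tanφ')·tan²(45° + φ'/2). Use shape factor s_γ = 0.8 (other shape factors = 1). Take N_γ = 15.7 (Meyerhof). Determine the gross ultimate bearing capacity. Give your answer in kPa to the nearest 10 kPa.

tan30° = 0.5774, so N_q = e^(π×0.5774)·tan²(60°) = 6.134 × 3.0 = 18.4.
q = γ·D_f = 18.6 × 2.6 = 48.36 kPa.
For the ½γBN_γ term take γ' = 20.4 − 9.81 = 10.59 kN/m³ (soil below base is submerged).
q·N_q = 48.36 × 18.401 = 889.88 kPa
0.5·γ·B·N_γ·s_γ = 0.5 × 10.59 × 3.4 × 15.7 × 0.8 = 226.12 kPa
q_ult = 889.88 + 226.12 = 1116 kPa.

q_ult ≈ 1120 kPa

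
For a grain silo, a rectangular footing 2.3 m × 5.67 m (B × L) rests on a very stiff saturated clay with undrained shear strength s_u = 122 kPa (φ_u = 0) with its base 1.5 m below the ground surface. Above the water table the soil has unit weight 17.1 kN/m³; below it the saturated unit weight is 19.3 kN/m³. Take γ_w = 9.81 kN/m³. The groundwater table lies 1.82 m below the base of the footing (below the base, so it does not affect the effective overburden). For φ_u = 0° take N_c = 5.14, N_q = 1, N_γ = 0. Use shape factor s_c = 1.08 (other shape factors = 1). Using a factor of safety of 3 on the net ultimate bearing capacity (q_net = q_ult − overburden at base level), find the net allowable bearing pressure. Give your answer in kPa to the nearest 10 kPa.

q = γ·D_f = 17.1 × 1.5 = 25.65 kPa.
c·N_c·s_c = 122 × 5.14 × 1.08 = 677.25 kPa
q·N_q = 25.65 × 1 = 25.65 kPa
q_ult = 677.25 + 25.65 = 702.9 kPa.
q_net = 702.9 − 25.65 = 677.25 kPa.
q_all(net) = 677.25 / 3 = 225.75 kPa.

q_all(net) ≈ 230 kPa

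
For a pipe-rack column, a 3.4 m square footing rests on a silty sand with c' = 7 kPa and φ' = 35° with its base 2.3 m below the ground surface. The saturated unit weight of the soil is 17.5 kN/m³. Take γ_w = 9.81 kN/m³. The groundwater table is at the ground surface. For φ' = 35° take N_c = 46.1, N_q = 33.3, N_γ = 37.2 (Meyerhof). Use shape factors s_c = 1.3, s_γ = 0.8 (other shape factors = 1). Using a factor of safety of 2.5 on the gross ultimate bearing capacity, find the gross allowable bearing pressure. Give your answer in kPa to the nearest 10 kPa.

q_all ≈ 560 kPa

With the water table at the surface the whole profile is submerged: γ' = 17.5 − 9.81 = 7.69 kN/m³, so q = γ'·D_f = 17.687 kPa; the same γ' applies in the ½γBN_γ term.
q_ult = c·N_c·s_c + q·N_q + 0.5·γ·B·N_γ·s_γ
     = 7 × 46.1 × 1.3 + 17.687 × 33.3 + 0.5 × 7.69 × 3.4 × 37.2 × 0.8
     = 419.51 + 588.98 + 389.05 = 1397.5 kPa.
q_all = 1397.5 / 2.5 = 559.02 kPa.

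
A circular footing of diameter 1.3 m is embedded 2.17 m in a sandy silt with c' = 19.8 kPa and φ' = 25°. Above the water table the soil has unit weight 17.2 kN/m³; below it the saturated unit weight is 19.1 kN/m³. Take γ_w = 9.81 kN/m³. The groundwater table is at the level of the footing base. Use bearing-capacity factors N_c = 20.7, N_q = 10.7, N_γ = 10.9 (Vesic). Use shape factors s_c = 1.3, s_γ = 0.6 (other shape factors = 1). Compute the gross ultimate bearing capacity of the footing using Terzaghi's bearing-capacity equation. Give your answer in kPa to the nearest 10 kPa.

q = γ·D_f = 17.2 × 2.17 = 37.324 kPa.
For the ½γBN_γ term take γ' = 19.1 − 9.81 = 9.29 kN/m³ (soil below base is submerged).
c·N_c·s_c = 19.8 × 20.7 × 1.3 = 532.82 kPa
q·N_q = 37.324 × 10.7 = 399.37 kPa
0.5·γ·B·N_γ·s_γ = 0.5 × 9.29 × 1.3 × 10.9 × 0.6 = 39.492 kPa
q_ult = 532.82 + 399.37 + 39.492 = 971.68 kPa.

q_ult ≈ 970 kPa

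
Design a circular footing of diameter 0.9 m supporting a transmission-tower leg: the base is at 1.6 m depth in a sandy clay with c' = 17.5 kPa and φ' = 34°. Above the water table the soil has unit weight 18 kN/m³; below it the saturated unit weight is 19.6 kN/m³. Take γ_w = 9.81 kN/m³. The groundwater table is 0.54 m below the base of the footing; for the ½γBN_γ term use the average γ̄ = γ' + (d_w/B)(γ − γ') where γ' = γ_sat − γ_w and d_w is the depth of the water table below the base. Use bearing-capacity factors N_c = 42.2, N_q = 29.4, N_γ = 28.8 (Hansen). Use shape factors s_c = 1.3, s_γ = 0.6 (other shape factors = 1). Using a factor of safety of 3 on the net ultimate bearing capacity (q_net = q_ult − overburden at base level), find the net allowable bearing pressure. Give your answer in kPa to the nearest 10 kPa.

q = γ·D_f = 18 × 1.6 = 28.8 kPa.
γ' = 9.79 kN/m³; averaging over the depth B below the base, γ̄ = γ' + (d_w/B)(γ − γ') = 14.716 kN/m³.
c·N_c·s_c = 17.5 × 42.2 × 1.3 = 960.05 kPa
q·N_q = 28.8 × 29.4 = 846.72 kPa
0.5·γ·B·N_γ·s_γ = 0.5 × 14.716 × 0.9 × 28.8 × 0.6 = 114.43 kPa
q_ult = 960.05 + 846.72 + 114.43 = 1921.2 kPa.
q_net = 1921.2 − 28.8 = 1892.4 kPa.
q_all(net) = 1892.4 / 3 = 630.8 kPa.

q_all(net) ≈ 630 kPa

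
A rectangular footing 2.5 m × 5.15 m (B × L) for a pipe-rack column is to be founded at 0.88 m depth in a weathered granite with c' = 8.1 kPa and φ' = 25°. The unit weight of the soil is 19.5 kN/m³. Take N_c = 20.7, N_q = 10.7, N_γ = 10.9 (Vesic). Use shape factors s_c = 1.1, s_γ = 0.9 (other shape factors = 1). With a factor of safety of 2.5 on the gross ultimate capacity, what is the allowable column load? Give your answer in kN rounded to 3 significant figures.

Effective surcharge at the founding depth q = γ·D_f = 19.5 × 0.88 = 17.16 kPa.
q_ult = c·N_c·s_c + q·N_q + 0.5·γ·B·N_γ·s_γ
     = 8.1 × 20.7 × 1.1 + 17.16 × 10.7 + 0.5 × 19.5 × 2.5 × 10.9 × 0.9
     = 184.44 + 183.61 + 239.12 = 607.17 kPa.
Gross allowable pressure q_all = 607.17 / 2.5 = 242.87 kPa.
Footing area = 12.875 m², so allowable column load = 242.87 × 12.875 = 3126.9 kN.

P_all ≈ 3130 kN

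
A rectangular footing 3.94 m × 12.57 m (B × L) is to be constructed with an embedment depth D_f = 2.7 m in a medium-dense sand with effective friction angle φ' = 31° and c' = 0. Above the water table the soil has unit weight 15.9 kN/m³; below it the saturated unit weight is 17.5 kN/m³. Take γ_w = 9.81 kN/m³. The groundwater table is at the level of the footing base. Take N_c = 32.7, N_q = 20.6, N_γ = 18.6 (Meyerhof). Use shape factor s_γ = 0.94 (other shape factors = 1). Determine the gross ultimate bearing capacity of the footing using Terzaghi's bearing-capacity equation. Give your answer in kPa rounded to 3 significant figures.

q_ult ≈ 1150 kPa

Overburden at base level: q = 15.9 × 2.7 = 42.93 kPa.
Below the base the soil is submerged, so the ½γBN_γ term uses γ' = 17.5 − 9.81 = 7.69 kN/m³.
Surcharge term q·N_q = 42.93 × 20.6 = 884.36 kPa; self-weight term 0.5·γ·B·N_γ·s_γ = 0.5 × 7.69 × 3.94 × 18.6 × 0.94 = 264.87 kPa.
q_ult = 884.36 + 264.87 = 1149.2 kPa.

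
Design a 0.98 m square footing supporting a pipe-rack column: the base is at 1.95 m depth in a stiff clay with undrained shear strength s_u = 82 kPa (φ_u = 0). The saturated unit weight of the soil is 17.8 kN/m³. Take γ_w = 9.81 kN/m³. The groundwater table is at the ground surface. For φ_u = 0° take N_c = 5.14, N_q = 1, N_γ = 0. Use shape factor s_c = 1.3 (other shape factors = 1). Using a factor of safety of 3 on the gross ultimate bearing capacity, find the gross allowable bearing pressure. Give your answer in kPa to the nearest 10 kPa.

q_all ≈ 190 kPa

With the water table at the surface the whole profile is submerged: γ' = 17.8 − 9.81 = 7.99 kN/m³, so q = γ'·D_f = 15.581 kPa.
q_ult = c·N_c·s_c + q·N_q
     = 82 × 5.14 × 1.3 + 15.581 × 1
     = 547.92 + 15.581 = 563.5 kPa.
q_all = 563.5 / 3 = 187.83 kPa.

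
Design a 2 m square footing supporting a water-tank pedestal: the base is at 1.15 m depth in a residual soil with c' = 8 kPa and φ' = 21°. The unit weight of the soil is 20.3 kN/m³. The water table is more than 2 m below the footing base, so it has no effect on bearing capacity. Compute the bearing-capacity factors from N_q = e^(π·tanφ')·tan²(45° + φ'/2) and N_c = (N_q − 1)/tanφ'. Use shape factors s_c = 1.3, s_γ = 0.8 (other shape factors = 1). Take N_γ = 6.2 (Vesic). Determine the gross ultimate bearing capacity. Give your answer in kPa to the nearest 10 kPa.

q_ult ≈ 430 kPa

tan21° = 0.3839, so N_q = e^(π×0.3839)·tan²(55.5°) = 3.34 × 2.117 = 7.07.
N_c = (7.07 − 1)/tan21° = 15.81.
Overburden at base level: q = 20.3 × 1.15 = 23.345 kPa.
Cohesion term c·N_c·s_c = 8 × 15.815 × 1.3 = 164.47 kPa; surcharge term q·N_q = 23.345 × 7.0708 = 165.07 kPa; self-weight term 0.5·γ·B·N_γ·s_γ = 0.5 × 20.3 × 2 × 6.2 × 0.8 = 100.69 kPa.
q_ult = 164.47 + 165.07 + 100.69 = 430.23 kPa.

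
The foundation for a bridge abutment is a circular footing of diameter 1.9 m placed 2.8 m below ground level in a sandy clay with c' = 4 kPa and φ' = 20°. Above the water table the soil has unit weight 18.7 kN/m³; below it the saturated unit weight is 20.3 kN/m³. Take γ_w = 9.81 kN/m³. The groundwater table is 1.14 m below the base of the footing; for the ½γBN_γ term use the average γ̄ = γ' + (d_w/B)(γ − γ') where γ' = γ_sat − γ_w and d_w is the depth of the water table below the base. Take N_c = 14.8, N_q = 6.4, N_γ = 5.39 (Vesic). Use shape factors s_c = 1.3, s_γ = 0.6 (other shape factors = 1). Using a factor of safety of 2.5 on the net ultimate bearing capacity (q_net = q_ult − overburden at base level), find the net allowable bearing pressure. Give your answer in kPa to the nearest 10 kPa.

Effective surcharge at the founding depth q = γ·D_f = 18.7 × 2.8 = 52.36 kPa.
With d_w = 1.14 m < B, γ̄ = 10.49 + (1.14/1.9) × (18.7 − 10.49) = 15.416 kN/m³.
q_ult = c·N_c·s_c + q·N_q + 0.5·γ·B·N_γ·s_γ
     = 4 × 14.8 × 1.3 + 52.36 × 6.4 + 0.5 × 15.416 × 1.9 × 5.39 × 0.6
     = 76.96 + 335.1 + 47.363 = 459.43 kPa.
q_net = 459.43 − 52.36 = 407.07 kPa.
q_all(net) = 407.07 / 2.5 = 162.83 kPa.

q_all(net) ≈ 160 kPa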